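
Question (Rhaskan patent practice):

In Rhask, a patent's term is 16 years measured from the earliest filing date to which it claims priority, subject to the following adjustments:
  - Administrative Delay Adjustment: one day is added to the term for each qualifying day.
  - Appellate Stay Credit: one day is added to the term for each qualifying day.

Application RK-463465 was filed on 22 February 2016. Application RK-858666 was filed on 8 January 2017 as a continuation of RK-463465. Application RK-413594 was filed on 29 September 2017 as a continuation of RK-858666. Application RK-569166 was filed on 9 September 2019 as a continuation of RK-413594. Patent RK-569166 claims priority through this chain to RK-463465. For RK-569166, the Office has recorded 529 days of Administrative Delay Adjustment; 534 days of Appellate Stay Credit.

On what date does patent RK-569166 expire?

2035-01-20

Earliest priority filing: 22 February 2016.
Base term: 22 February 2016 + 16 years → 22 February 2032.
Administrative Delay Adjustment: +529 days → 4 August 2033.
Appellate Stay Credit: +534 days → 20 January 2035.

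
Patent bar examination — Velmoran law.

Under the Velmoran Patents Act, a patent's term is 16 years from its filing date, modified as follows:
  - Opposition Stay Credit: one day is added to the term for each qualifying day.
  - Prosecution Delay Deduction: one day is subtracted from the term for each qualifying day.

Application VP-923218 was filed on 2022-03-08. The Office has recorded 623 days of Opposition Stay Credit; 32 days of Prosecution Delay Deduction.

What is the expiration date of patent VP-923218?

Base term: filing date + 16 years → 8 March 2038.
Opposition Stay Credit: +623 days → 21 November 2039.
Prosecution Delay Deduction: −32 days → 20 October 2039.

2039-10-20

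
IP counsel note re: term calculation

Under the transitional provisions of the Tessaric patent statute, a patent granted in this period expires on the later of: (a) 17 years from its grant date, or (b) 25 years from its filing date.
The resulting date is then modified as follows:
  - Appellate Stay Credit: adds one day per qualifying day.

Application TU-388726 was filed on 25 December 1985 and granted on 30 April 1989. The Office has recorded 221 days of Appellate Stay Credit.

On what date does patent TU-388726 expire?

(a) grant + 17 years → 30 April 2006.
(b) filing + 25 years → 25 December 2010.
Later of the two: 25 December 2010.
Appellate Stay Credit: +221 days → 3 August 2011.

2011-08-03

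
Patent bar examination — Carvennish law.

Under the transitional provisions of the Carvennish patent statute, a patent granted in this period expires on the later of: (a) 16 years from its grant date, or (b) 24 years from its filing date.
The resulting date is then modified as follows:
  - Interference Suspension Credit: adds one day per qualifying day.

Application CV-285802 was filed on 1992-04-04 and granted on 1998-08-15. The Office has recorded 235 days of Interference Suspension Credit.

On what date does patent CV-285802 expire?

(a) grant + 16 years → 15 August 2014.
(b) filing + 24 years → 4 April 2016.
Later of the two: 4 April 2016.
Interference Suspension Credit: +235 days → 25 November 2016.

2016-11-25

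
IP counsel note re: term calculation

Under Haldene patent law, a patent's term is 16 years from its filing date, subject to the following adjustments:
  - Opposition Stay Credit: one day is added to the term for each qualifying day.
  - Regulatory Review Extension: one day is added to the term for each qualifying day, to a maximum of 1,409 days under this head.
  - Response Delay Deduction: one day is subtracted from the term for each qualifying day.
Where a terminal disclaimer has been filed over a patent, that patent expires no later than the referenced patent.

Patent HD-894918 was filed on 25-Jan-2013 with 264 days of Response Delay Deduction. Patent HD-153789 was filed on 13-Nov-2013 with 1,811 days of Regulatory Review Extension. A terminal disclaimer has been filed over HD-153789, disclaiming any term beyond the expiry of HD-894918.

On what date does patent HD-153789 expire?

May 6, 2028

Natural term of HD-153789:
  Base: filing + 16 years → 13 November 2029.
  Regulatory Review Extension: 1811 days claimed exceeds the 1409-day cap, so +1409 days → 22 September 2033.
Expiry of referenced patent HD-894918:
  Base: filing + 16 years → 25 January 2029.
  Response Delay Deduction: −264 days → 6 May 2028.
Terminal disclaimer: HD-153789 expires on the earlier of 22 September 2033 and 6 May 2028.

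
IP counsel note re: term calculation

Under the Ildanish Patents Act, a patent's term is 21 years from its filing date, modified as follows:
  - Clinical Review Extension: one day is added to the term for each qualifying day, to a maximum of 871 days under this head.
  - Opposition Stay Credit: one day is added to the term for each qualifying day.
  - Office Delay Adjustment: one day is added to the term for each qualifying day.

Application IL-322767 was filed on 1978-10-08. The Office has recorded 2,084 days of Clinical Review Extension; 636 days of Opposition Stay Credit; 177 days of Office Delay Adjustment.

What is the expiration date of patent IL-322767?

2004-05-18

Base term: filing date + 21 years → 8 October 1999.
Clinical Review Extension: 2084 days claimed exceeds the 871-day cap, so +871 days → 25 February 2002.
Opposition Stay Credit: +636 days → 23 November 2003.
Office Delay Adjustment: +177 days → 18 May 2004.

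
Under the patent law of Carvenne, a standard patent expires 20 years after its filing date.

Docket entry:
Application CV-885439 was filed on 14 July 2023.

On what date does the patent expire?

Filing date + 20 years → 14 July 2043.

July 14, 2043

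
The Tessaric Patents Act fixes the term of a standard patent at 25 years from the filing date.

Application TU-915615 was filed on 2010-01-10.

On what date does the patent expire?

Filing date + 25 years → 10 January 2035.

2035-01-10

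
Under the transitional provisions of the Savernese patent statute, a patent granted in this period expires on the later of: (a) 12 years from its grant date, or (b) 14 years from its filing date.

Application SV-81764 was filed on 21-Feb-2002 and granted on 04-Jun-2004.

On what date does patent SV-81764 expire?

2016-06-04

(a) grant + 12 years → 4 June 2016.
(b) filing + 14 years → 21 February 2016.
Later of the two: 4 June 2016.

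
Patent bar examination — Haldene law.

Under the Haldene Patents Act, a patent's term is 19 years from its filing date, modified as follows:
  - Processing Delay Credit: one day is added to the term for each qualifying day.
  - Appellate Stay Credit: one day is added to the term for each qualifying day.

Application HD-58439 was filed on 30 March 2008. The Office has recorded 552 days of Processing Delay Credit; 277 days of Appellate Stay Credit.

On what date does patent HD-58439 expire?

Base term: filing date + 19 years → 30 March 2027.
Processing Delay Credit: +552 days → 2 October 2028.
Appellate Stay Credit: +277 days → 6 July 2029.

July 6, 2029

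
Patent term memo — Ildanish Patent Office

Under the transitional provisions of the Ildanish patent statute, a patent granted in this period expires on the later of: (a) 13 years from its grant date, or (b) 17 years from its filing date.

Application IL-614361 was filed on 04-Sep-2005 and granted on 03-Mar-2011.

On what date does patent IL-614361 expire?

(a) grant + 13 years → 3 March 2024.
(b) filing + 17 years → 4 September 2022.
Later of the two: 3 March 2024.

2024-03-03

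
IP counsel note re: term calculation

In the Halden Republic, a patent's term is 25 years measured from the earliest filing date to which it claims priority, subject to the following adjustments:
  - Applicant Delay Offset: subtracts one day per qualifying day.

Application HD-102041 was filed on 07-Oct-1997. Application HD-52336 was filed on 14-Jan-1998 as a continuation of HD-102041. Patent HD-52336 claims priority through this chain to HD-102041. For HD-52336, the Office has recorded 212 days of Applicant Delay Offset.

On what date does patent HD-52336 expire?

Earliest priority filing: 7 October 1997.
Base term: 7 October 1997 + 25 years → 7 October 2022.
Applicant Delay Offset: −212 days → 9 March 2022.

2022-03-09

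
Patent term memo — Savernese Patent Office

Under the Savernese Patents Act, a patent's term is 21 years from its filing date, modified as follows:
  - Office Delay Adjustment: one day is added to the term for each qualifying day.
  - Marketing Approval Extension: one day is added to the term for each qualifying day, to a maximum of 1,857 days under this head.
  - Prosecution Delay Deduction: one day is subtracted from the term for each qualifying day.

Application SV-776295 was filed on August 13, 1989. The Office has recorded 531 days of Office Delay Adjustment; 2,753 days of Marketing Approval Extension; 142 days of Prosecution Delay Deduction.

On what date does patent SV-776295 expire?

Base term: filing date + 21 years → 13 August 2010.
Office Delay Adjustment: +531 days → 26 January 2012.
Marketing Approval Extension: 2753 days claimed exceeds the 1857-day cap, so +1857 days → 25 February 2017.
Prosecution Delay Deduction: −142 days → 6 October 2016.

October 6, 2016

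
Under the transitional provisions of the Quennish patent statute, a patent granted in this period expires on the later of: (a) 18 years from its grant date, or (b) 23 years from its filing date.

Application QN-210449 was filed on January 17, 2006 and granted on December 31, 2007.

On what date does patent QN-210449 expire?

(a) grant + 18 years → 31 December 2025.
(b) filing + 23 years → 17 January 2029.
Later of the two: 17 January 2029.

2029-01-17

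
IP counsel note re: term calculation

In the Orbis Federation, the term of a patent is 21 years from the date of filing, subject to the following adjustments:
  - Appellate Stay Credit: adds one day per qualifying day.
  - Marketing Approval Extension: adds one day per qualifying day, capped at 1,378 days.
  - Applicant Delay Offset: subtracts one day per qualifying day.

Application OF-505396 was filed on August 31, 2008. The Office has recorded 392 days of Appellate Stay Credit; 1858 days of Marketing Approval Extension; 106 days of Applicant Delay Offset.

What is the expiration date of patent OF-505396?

Base term: filing date + 21 years → 31 August 2029.
Appellate Stay Credit: +392 days → 27 September 2030.
Marketing Approval Extension: 1858 days claimed exceeds the 1378-day cap, so +1378 days → 6 July 2034.
Applicant Delay Offset: −106 days → 22 March 2034.

March 22, 2034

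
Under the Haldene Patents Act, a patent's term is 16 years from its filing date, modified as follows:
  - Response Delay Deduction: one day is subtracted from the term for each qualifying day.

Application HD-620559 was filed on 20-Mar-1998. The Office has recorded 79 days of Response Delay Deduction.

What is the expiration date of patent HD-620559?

December 31, 2013

Base term: filing date + 16 years → 20 March 2014.
Response Delay Deduction: −79 days → 31 December 2013.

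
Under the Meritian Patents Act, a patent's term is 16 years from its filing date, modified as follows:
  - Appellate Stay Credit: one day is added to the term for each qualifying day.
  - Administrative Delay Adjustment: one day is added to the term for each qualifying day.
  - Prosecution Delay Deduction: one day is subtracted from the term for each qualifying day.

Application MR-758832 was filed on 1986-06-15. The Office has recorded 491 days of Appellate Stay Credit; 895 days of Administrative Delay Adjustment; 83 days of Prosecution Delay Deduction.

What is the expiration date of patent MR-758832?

Base term: filing date + 16 years → 15 June 2002.
Appellate Stay Credit: +491 days → 19 October 2003.
Administrative Delay Adjustment: +895 days → 1 April 2006.
Prosecution Delay Deduction: −83 days → 8 January 2006.

2006-01-08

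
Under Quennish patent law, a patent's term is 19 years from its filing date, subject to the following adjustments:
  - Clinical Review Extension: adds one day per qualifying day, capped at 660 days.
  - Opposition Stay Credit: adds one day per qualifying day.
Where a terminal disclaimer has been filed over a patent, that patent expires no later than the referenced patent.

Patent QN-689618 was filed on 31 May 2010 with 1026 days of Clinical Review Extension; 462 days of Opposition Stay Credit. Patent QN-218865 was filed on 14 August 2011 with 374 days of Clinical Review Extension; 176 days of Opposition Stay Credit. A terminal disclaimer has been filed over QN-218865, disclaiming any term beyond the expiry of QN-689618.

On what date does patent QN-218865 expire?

Natural term of QN-218865:
  Base: filing + 19 years → 14 August 2030.
  Clinical Review Extension: 374 days (within the 660-day cap) → +374 days → 23 August 2031.
  Opposition Stay Credit: +176 days → 15 February 2032.
Expiry of referenced patent QN-689618:
  Base: filing + 19 years → 31 May 2029.
  Clinical Review Extension: 1026 days claimed exceeds the 660-day cap, so +660 days → 22 March 2031.
  Opposition Stay Credit: +462 days → 26 June 2032.
Terminal disclaimer: QN-218865 expires on the earlier of 15 February 2032 and 26 June 2032.

2032-02-15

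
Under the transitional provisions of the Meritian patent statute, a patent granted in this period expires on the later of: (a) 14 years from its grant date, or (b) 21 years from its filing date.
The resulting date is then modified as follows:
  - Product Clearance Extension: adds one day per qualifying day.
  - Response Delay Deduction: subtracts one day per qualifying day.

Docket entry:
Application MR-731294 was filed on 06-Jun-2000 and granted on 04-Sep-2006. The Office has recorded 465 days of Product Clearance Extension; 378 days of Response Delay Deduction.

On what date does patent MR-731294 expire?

(a) grant + 14 years → 4 September 2020.
(b) filing + 21 years → 6 June 2021.
Later of the two: 6 June 2021.
Product Clearance Extension: +465 days → 14 September 2022.
Response Delay Deduction: −378 days → 1 September 2021.

September 1, 2021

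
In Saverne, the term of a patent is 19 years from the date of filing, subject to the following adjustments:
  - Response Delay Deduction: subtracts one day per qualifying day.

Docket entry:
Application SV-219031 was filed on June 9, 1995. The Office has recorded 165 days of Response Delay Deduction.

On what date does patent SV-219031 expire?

Base term: filing date + 19 years → 9 June 2014.
Response Delay Deduction: −165 days → 26 December 2013.

2013-12-26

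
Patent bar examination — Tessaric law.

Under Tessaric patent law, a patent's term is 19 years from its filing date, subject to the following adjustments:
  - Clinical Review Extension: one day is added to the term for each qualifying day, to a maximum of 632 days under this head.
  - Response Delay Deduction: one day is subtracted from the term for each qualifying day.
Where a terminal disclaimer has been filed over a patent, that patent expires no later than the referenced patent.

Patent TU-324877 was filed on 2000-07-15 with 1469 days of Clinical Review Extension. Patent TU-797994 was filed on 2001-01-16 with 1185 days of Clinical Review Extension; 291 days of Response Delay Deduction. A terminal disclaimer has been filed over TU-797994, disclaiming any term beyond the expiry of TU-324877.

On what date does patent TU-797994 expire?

Natural term of TU-797994:
  Base: filing + 19 years → 16 January 2020.
  Clinical Review Extension: 1185 days claimed exceeds the 632-day cap, so +632 days → 9 October 2021.
  Response Delay Deduction: −291 days → 22 December 2020.
Expiry of referenced patent TU-324877:
  Base: filing + 19 years → 15 July 2019.
  Clinical Review Extension: 1469 days claimed exceeds the 632-day cap, so +632 days → 7 April 2021.
Terminal disclaimer: TU-797994 expires on the earlier of 22 December 2020 and 7 April 2021.

December 22, 2020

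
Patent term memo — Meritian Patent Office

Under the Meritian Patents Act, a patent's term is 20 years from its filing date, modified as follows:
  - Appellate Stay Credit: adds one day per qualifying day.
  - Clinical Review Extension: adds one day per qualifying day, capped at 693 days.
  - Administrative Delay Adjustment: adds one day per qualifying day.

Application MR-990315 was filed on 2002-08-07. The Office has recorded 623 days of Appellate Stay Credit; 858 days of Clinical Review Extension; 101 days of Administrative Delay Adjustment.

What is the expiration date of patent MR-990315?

June 24, 2026

Base term: filing date + 20 years → 7 August 2022.
Appellate Stay Credit: +623 days → 21 April 2024.
Clinical Review Extension: 858 days claimed exceeds the 693-day cap, so +693 days → 15 March 2026.
Administrative Delay Adjustment: +101 days → 24 June 2026.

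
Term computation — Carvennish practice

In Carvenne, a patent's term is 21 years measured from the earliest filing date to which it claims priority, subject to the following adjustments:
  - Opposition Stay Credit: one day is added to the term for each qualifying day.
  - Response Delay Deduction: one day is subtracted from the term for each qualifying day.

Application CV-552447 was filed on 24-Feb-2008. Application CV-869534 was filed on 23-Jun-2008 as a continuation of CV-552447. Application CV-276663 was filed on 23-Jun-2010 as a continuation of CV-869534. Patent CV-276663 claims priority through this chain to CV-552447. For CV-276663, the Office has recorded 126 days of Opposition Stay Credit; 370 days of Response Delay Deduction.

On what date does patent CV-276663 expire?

Earliest priority filing: 24 February 2008.
Base term: 24 February 2008 + 21 years → 24 February 2029.
Opposition Stay Credit: +126 days → 30 June 2029.
Response Delay Deduction: −370 days → 25 June 2028.

June 25, 2028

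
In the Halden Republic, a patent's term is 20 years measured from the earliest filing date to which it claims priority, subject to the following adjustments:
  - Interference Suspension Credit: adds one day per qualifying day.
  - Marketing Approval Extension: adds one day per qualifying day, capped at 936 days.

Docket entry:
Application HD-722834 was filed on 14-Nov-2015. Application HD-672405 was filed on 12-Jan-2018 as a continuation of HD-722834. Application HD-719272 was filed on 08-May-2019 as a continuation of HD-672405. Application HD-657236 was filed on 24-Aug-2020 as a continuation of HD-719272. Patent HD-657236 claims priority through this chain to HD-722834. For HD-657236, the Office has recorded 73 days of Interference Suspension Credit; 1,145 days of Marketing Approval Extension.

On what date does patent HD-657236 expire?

Earliest priority filing: 14 November 2015.
Base term: 14 November 2015 + 20 years → 14 November 2035.
Interference Suspension Credit: +73 days → 26 January 2036.
Marketing Approval Extension: 1145 days claimed exceeds the 936-day cap, so +936 days → 19 August 2038.

August 19, 2038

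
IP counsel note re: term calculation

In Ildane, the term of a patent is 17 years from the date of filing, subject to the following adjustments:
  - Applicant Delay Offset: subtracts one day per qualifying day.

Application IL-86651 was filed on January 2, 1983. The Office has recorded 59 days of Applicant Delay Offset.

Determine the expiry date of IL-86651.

1999-11-04

Base term: filing date + 17 years → 2 January 2000.
Applicant Delay Offset: −59 days → 4 November 1999.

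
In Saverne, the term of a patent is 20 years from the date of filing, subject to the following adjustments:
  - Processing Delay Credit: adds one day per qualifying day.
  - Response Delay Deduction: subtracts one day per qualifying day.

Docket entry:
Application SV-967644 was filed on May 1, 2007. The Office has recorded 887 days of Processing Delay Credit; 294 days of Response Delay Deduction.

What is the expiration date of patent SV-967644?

Base term: filing date + 20 years → 1 May 2027.
Processing Delay Credit: +887 days → 4 October 2029.
Response Delay Deduction: −294 days → 14 December 2028.

2028-12-14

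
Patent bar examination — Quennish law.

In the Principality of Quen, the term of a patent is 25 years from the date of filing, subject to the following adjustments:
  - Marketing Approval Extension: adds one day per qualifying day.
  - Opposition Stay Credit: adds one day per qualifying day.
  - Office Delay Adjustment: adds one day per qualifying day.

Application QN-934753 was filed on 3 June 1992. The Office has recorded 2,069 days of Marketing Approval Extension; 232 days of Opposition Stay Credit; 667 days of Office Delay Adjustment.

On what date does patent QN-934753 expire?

2025-07-19

Base term: filing date + 25 years → 3 June 2017.
Marketing Approval Extension: +2069 days → 1 February 2023.
Opposition Stay Credit: +232 days → 21 September 2023.
Office Delay Adjustment: +667 days → 19 July 2025.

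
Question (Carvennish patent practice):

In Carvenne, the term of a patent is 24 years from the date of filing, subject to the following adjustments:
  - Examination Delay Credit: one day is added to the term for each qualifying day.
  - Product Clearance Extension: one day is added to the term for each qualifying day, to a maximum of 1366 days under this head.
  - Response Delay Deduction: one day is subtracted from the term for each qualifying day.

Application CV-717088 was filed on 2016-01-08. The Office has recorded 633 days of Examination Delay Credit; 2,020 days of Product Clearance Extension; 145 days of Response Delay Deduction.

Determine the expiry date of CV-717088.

Base term: filing date + 24 years → 8 January 2040.
Examination Delay Credit: +633 days → 2 October 2041.
Product Clearance Extension: 2020 days claimed exceeds the 1366-day cap, so +1366 days → 29 June 2045.
Response Delay Deduction: −145 days → 4 February 2045.

February 4, 2045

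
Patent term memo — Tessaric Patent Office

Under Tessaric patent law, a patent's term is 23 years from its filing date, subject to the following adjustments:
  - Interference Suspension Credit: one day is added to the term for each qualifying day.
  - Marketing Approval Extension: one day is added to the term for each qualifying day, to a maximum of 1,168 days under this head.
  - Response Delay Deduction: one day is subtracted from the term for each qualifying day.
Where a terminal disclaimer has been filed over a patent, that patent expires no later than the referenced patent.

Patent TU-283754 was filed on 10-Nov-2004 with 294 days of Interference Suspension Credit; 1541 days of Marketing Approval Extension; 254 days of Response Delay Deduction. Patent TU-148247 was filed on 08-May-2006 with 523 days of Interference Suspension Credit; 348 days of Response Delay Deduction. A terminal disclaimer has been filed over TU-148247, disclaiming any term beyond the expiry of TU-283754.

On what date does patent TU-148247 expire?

2029-10-30

Natural term of TU-148247:
  Base: filing + 23 years → 8 May 2029.
  Interference Suspension Credit: +523 days → 13 October 2030.
  Response Delay Deduction: −348 days → 30 October 2029.
Expiry of referenced patent TU-283754:
  Base: filing + 23 years → 10 November 2027.
  Interference Suspension Credit: +294 days → 30 August 2028.
  Marketing Approval Extension: 1541 days claimed exceeds the 1168-day cap, so +1168 days → 11 November 2031.
  Response Delay Deduction: −254 days → 2 March 2031.
Terminal disclaimer: TU-148247 expires on the earlier of 30 October 2029 and 2 March 2031.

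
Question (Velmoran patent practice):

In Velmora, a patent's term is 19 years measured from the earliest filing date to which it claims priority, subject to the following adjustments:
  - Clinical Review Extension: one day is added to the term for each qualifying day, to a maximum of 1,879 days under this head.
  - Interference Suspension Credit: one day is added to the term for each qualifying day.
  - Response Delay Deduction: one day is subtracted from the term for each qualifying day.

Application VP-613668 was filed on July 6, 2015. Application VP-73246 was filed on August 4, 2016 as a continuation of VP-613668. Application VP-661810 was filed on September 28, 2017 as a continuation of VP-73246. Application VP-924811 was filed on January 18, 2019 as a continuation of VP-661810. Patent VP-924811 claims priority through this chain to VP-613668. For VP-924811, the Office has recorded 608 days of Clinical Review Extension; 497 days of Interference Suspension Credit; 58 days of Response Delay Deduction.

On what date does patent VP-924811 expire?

May 18, 2037

Earliest priority filing: 6 July 2015.
Base term: 6 July 2015 + 19 years → 6 July 2034.
Clinical Review Extension: 608 days (within the 1879-day cap) → +608 days → 5 March 2036.
Interference Suspension Credit: +497 days → 15 July 2037.
Response Delay Deduction: −58 days → 18 May 2037.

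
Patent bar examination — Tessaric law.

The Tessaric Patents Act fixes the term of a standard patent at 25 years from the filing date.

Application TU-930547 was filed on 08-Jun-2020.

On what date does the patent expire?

2045-06-08

Filing date + 25 years → 8 June 2045.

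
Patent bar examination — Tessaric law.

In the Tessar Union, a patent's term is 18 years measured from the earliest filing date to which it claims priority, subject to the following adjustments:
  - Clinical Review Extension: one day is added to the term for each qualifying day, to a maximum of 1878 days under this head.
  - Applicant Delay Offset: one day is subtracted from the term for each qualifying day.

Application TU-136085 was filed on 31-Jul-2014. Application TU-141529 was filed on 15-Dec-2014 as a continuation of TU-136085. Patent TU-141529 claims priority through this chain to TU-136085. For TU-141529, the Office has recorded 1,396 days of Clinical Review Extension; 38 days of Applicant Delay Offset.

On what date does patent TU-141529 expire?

2036-04-19

Earliest priority filing: 31 July 2014.
Base term: 31 July 2014 + 18 years → 31 July 2032.
Clinical Review Extension: 1396 days (within the 1878-day cap) → +1396 days → 27 May 2036.
Applicant Delay Offset: −38 days → 19 April 2036.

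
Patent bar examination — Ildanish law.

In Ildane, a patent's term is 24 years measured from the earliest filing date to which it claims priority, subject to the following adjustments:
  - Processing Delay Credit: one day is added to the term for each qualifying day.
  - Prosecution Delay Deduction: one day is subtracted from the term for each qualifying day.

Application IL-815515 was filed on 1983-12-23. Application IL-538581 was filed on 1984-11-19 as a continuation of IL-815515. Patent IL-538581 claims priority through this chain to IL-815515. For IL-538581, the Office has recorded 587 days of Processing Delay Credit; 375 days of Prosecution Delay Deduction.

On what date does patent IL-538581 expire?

Earliest priority filing: 23 December 1983.
Base term: 23 December 1983 + 24 years → 23 December 2007.
Processing Delay Credit: +587 days → 1 August 2009.
Prosecution Delay Deduction: −375 days → 22 July 2008.

July 22, 2008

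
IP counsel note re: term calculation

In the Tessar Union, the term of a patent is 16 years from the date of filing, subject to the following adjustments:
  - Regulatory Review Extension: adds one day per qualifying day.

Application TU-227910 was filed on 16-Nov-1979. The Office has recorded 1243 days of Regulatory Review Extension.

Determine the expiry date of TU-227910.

Base term: filing date + 16 years → 16 November 1995.
Regulatory Review Extension: +1243 days → 12 April 1999.

1999-04-12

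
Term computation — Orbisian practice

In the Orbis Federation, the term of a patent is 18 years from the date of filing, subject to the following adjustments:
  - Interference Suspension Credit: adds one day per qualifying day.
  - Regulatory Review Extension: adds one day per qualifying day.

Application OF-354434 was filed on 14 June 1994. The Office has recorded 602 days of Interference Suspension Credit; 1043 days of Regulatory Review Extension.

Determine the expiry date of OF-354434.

2016-12-15

Base term: filing date + 18 years → 14 June 2012.
Interference Suspension Credit: +602 days → 6 February 2014.
Regulatory Review Extension: +1043 days → 15 December 2016.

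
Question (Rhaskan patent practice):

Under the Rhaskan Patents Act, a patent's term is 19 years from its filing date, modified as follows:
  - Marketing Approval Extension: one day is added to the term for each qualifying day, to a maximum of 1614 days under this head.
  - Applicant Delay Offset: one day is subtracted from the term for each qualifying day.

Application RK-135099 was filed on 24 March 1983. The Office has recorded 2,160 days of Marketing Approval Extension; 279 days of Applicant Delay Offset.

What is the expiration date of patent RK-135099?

Base term: filing date + 19 years → 24 March 2002.
Marketing Approval Extension: 2160 days claimed exceeds the 1614-day cap, so +1614 days → 24 August 2006.
Applicant Delay Offset: −279 days → 18 November 2005.

November 18, 2005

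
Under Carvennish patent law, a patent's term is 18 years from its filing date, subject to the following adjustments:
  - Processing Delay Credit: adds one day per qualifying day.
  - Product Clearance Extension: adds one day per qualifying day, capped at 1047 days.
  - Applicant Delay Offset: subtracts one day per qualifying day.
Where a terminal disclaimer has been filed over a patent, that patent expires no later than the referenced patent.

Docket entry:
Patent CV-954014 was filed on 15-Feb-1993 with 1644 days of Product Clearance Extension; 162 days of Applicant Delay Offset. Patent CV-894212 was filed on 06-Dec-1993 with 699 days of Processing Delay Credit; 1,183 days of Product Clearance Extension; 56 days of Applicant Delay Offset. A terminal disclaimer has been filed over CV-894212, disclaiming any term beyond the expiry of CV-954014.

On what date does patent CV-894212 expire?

2013-07-19

Natural term of CV-894212:
  Base: filing + 18 years → 6 December 2011.
  Processing Delay Credit: +699 days → 4 November 2013.
  Product Clearance Extension: 1183 days claimed exceeds the 1047-day cap, so +1047 days → 16 September 2016.
  Applicant Delay Offset: −56 days → 22 July 2016.
Expiry of referenced patent CV-954014:
  Base: filing + 18 years → 15 February 2011.
  Product Clearance Extension: 1644 days claimed exceeds the 1047-day cap, so +1047 days → 28 December 2013.
  Applicant Delay Offset: −162 days → 19 July 2013.
Terminal disclaimer: CV-894212 expires on the earlier of 22 July 2016 and 19 July 2013.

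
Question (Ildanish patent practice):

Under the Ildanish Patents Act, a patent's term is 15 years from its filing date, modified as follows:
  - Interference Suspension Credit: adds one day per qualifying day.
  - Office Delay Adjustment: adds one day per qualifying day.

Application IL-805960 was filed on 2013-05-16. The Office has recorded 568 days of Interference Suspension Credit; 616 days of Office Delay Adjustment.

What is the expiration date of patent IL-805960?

2031-08-13

Base term: filing date + 15 years → 16 May 2028.
Interference Suspension Credit: +568 days → 5 December 2029.
Office Delay Adjustment: +616 days → 13 August 2031.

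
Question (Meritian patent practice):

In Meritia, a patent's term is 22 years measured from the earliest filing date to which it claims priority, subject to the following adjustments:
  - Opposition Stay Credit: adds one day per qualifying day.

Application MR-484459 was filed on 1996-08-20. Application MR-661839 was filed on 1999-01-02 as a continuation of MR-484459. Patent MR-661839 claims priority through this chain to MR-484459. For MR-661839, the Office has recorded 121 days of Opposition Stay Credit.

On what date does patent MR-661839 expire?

2018-12-19

Earliest priority filing: 20 August 1996.
Base term: 20 August 1996 + 22 years → 20 August 2018.
Opposition Stay Credit: +121 days → 19 December 2018.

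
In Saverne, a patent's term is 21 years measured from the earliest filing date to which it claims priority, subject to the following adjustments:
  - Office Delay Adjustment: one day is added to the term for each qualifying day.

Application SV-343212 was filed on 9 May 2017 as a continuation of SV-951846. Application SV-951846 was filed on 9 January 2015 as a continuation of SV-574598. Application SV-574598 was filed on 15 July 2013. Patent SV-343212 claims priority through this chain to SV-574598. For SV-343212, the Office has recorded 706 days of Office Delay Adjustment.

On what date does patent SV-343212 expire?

June 20, 2036

Earliest priority filing: 15 July 2013.
Base term: 15 July 2013 + 21 years → 15 July 2034.
Office Delay Adjustment: +706 days → 20 June 2036.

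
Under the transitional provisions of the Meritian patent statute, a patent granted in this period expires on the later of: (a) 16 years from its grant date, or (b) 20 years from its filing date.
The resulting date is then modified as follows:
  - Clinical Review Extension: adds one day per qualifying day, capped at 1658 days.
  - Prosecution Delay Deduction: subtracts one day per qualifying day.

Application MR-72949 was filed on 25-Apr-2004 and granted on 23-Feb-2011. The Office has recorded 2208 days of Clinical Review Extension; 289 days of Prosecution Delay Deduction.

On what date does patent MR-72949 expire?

(a) grant + 16 years → 23 February 2027.
(b) filing + 20 years → 25 April 2024.
Later of the two: 23 February 2027.
Clinical Review Extension: 2208 days claimed exceeds the 1658-day cap, so +1658 days → 8 September 2031.
Prosecution Delay Deduction: −289 days → 23 November 2030.

2030-11-23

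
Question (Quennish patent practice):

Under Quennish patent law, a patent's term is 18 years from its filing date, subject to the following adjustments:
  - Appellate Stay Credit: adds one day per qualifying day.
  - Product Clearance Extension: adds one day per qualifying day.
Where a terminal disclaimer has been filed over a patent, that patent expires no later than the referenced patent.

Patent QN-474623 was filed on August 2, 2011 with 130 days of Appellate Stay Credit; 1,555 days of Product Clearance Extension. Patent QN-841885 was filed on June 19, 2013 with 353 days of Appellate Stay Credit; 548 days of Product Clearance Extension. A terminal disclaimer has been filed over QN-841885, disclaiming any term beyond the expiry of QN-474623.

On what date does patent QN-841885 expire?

December 6, 2033

Natural term of QN-841885:
  Base: filing + 18 years → 19 June 2031.
  Appellate Stay Credit: +353 days → 6 June 2032.
  Product Clearance Extension: +548 days → 6 December 2033.
Expiry of referenced patent QN-474623:
  Base: filing + 18 years → 2 August 2029.
  Appellate Stay Credit: +130 days → 10 December 2029.
  Product Clearance Extension: +1555 days → 14 March 2034.
Terminal disclaimer: QN-841885 expires on the earlier of 6 December 2033 and 14 March 2034.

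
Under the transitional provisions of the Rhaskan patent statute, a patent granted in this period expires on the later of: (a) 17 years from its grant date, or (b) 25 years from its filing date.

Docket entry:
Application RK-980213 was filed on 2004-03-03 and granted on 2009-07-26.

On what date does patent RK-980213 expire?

2029-03-03

(a) grant + 17 years → 26 July 2026.
(b) filing + 25 years → 3 March 2029.
Later of the two: 3 March 2029.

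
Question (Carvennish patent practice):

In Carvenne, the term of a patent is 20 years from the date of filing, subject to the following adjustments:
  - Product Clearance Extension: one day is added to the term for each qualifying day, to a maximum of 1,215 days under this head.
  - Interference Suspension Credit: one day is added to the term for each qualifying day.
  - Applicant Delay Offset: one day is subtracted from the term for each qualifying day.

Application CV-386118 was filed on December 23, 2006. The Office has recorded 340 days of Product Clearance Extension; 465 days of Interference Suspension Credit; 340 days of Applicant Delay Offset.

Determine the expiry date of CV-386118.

Base term: filing date + 20 years → 23 December 2026.
Product Clearance Extension: 340 days (within the 1215-day cap) → +340 days → 28 November 2027.
Interference Suspension Credit: +465 days → 7 March 2029.
Applicant Delay Offset: −340 days → 1 April 2028.

2028-04-01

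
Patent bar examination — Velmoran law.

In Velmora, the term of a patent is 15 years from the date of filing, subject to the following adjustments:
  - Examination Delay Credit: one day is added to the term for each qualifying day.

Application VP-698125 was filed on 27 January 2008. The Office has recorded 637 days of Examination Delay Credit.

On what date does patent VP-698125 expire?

Base term: filing date + 15 years → 27 January 2023.
Examination Delay Credit: +637 days → 25 October 2024.

October 25, 2024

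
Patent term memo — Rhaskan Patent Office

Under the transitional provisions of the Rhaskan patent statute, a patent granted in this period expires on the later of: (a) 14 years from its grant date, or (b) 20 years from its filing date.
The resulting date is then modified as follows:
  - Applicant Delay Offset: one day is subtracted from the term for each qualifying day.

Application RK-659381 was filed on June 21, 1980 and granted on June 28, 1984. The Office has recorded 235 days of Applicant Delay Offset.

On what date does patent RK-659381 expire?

(a) grant + 14 years → 28 June 1998.
(b) filing + 20 years → 21 June 2000.
Later of the two: 21 June 2000.
Applicant Delay Offset: −235 days → 30 October 1999.

October 30, 1999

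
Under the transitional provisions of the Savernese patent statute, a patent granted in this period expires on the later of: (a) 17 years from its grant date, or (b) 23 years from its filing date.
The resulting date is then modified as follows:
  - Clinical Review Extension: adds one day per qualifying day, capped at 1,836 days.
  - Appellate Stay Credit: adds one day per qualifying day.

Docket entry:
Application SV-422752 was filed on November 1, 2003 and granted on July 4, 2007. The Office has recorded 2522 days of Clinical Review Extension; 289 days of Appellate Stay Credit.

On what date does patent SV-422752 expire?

(a) grant + 17 years → 4 July 2024.
(b) filing + 23 years → 1 November 2026.
Later of the two: 1 November 2026.
Clinical Review Extension: 2522 days claimed exceeds the 1836-day cap, so +1836 days → 11 November 2031.
Appellate Stay Credit: +289 days → 26 August 2032.

August 26, 2032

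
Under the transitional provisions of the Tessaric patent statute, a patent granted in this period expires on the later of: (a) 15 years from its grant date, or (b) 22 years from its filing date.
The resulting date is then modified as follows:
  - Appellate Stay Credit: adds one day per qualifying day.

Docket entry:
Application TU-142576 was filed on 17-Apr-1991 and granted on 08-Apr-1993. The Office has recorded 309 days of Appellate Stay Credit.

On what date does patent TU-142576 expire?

2014-02-20

(a) grant + 15 years → 8 April 2008.
(b) filing + 22 years → 17 April 2013.
Later of the two: 17 April 2013.
Appellate Stay Credit: +309 days → 20 February 2014.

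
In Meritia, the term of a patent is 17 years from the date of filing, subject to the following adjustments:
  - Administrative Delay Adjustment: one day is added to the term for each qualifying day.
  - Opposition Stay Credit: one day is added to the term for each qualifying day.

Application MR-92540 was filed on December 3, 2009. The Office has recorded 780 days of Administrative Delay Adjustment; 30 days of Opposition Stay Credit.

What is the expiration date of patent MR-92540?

Base term: filing date + 17 years → 3 December 2026.
Administrative Delay Adjustment: +780 days → 21 January 2029.
Opposition Stay Credit: +30 days → 20 February 2029.

February 20, 2029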